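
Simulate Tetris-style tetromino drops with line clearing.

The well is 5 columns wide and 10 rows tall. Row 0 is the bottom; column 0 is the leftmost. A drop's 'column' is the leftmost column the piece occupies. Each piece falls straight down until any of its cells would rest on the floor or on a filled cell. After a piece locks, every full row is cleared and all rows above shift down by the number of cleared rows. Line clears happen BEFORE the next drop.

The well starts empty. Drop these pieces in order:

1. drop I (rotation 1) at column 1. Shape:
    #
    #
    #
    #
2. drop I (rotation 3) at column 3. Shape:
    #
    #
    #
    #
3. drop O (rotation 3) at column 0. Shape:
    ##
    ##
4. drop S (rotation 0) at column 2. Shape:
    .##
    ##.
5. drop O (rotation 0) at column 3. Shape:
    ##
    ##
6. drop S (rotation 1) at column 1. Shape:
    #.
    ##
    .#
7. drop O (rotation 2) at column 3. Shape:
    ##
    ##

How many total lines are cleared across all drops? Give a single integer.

Drop 1: I rot1 at col 1 lands with bottom-row=0; cleared 0 line(s) (total 0); column heights now [0 4 0 0 0], max=4
Drop 2: I rot3 at col 3 lands with bottom-row=0; cleared 0 line(s) (total 0); column heights now [0 4 0 4 0], max=4
Drop 3: O rot3 at col 0 lands with bottom-row=4; cleared 0 line(s) (total 0); column heights now [6 6 0 4 0], max=6
Drop 4: S rot0 at col 2 lands with bottom-row=4; cleared 0 line(s) (total 0); column heights now [6 6 5 6 6], max=6
Drop 5: O rot0 at col 3 lands with bottom-row=6; cleared 0 line(s) (total 0); column heights now [6 6 5 8 8], max=8
Drop 6: S rot1 at col 1 lands with bottom-row=5; cleared 1 line(s) (total 1); column heights now [5 7 6 7 7], max=7
Drop 7: O rot2 at col 3 lands with bottom-row=7; cleared 0 line(s) (total 1); column heights now [5 7 6 9 9], max=9

Answer: 1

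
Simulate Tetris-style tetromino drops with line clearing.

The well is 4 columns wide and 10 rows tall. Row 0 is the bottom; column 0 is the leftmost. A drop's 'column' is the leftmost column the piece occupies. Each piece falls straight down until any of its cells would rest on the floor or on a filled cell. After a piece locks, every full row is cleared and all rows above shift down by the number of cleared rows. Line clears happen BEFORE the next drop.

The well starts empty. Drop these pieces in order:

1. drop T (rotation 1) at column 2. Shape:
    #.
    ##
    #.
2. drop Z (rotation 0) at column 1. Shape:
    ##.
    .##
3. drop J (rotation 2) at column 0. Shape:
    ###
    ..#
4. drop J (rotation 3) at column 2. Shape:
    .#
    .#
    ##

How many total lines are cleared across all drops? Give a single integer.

Answer: 0

Derivation:
Drop 1: T rot1 at col 2 lands with bottom-row=0; cleared 0 line(s) (total 0); column heights now [0 0 3 2], max=3
Drop 2: Z rot0 at col 1 lands with bottom-row=3; cleared 0 line(s) (total 0); column heights now [0 5 5 4], max=5
Drop 3: J rot2 at col 0 lands with bottom-row=5; cleared 0 line(s) (total 0); column heights now [7 7 7 4], max=7
Drop 4: J rot3 at col 2 lands with bottom-row=7; cleared 0 line(s) (total 0); column heights now [7 7 8 10], max=10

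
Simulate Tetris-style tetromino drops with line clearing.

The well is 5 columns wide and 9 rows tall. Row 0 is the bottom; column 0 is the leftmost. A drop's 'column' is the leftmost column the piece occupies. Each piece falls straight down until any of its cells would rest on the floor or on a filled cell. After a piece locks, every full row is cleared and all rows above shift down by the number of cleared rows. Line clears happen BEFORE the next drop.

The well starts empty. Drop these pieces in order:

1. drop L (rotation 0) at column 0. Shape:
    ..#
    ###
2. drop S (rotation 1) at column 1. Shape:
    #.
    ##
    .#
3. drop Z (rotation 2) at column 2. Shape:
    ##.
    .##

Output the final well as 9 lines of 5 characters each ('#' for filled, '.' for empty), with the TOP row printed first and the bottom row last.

Drop 1: L rot0 at col 0 lands with bottom-row=0; cleared 0 line(s) (total 0); column heights now [1 1 2 0 0], max=2
Drop 2: S rot1 at col 1 lands with bottom-row=2; cleared 0 line(s) (total 0); column heights now [1 5 4 0 0], max=5
Drop 3: Z rot2 at col 2 lands with bottom-row=3; cleared 0 line(s) (total 0); column heights now [1 5 5 5 4], max=5

Answer: .....
.....
.....
.....
.###.
.####
..#..
..#..
###..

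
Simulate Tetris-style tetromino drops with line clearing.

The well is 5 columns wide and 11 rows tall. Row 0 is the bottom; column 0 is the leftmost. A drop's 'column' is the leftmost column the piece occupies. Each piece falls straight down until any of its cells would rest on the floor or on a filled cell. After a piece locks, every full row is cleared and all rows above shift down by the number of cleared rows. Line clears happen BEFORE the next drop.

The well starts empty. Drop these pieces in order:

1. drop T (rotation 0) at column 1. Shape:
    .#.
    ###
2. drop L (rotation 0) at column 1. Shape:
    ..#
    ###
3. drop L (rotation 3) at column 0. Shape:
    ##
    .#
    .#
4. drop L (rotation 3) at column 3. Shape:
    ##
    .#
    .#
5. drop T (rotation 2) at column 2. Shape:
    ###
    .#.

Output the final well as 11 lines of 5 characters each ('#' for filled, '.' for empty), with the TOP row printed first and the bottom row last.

Answer: .....
.....
.....
.....
..###
##.#.
.#.##
.#.##
.####
..#..
.###.

Derivation:
Drop 1: T rot0 at col 1 lands with bottom-row=0; cleared 0 line(s) (total 0); column heights now [0 1 2 1 0], max=2
Drop 2: L rot0 at col 1 lands with bottom-row=2; cleared 0 line(s) (total 0); column heights now [0 3 3 4 0], max=4
Drop 3: L rot3 at col 0 lands with bottom-row=3; cleared 0 line(s) (total 0); column heights now [6 6 3 4 0], max=6
Drop 4: L rot3 at col 3 lands with bottom-row=2; cleared 0 line(s) (total 0); column heights now [6 6 3 5 5], max=6
Drop 5: T rot2 at col 2 lands with bottom-row=5; cleared 0 line(s) (total 0); column heights now [6 6 7 7 7], max=7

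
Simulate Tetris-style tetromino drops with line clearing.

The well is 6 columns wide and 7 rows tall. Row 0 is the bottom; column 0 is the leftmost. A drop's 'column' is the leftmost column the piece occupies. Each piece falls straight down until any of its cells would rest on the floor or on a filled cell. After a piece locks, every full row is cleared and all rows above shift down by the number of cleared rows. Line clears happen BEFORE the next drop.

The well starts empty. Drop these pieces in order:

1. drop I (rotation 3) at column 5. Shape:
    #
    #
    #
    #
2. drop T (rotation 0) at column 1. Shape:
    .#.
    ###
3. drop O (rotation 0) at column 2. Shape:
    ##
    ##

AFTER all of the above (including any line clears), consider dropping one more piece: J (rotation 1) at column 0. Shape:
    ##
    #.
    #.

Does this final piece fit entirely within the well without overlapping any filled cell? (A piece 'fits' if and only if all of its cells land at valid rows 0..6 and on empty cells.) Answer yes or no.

Answer: yes

Derivation:
Drop 1: I rot3 at col 5 lands with bottom-row=0; cleared 0 line(s) (total 0); column heights now [0 0 0 0 0 4], max=4
Drop 2: T rot0 at col 1 lands with bottom-row=0; cleared 0 line(s) (total 0); column heights now [0 1 2 1 0 4], max=4
Drop 3: O rot0 at col 2 lands with bottom-row=2; cleared 0 line(s) (total 0); column heights now [0 1 4 4 0 4], max=4
Test piece J rot1 at col 0 (width 2): heights before test = [0 1 4 4 0 4]; fits = True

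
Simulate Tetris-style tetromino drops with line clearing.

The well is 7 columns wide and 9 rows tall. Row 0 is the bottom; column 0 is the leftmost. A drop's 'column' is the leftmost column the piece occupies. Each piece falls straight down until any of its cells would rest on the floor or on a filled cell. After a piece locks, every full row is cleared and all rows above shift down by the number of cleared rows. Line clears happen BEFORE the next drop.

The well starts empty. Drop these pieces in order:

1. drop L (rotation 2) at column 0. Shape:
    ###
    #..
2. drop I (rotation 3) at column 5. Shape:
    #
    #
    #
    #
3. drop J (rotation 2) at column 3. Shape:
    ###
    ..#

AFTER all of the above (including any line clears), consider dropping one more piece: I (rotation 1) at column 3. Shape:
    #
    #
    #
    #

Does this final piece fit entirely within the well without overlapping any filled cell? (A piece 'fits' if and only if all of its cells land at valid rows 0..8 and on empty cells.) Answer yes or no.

Answer: no

Derivation:
Drop 1: L rot2 at col 0 lands with bottom-row=0; cleared 0 line(s) (total 0); column heights now [2 2 2 0 0 0 0], max=2
Drop 2: I rot3 at col 5 lands with bottom-row=0; cleared 0 line(s) (total 0); column heights now [2 2 2 0 0 4 0], max=4
Drop 3: J rot2 at col 3 lands with bottom-row=4; cleared 0 line(s) (total 0); column heights now [2 2 2 6 6 6 0], max=6
Test piece I rot1 at col 3 (width 1): heights before test = [2 2 2 6 6 6 0]; fits = False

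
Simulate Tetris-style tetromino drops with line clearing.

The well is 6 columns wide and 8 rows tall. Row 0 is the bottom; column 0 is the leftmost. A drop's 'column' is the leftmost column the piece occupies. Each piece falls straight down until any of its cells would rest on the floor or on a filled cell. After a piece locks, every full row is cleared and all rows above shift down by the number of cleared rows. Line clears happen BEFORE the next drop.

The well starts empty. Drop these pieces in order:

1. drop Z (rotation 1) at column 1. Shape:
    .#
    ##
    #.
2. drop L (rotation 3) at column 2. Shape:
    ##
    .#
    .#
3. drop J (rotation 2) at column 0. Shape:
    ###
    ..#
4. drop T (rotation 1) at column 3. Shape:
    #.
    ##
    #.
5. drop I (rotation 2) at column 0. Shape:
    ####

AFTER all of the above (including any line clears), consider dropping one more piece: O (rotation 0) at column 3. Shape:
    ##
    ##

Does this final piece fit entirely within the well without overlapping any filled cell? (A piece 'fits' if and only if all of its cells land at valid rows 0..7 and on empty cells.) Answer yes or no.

Answer: no

Derivation:
Drop 1: Z rot1 at col 1 lands with bottom-row=0; cleared 0 line(s) (total 0); column heights now [0 2 3 0 0 0], max=3
Drop 2: L rot3 at col 2 lands with bottom-row=1; cleared 0 line(s) (total 0); column heights now [0 2 4 4 0 0], max=4
Drop 3: J rot2 at col 0 lands with bottom-row=4; cleared 0 line(s) (total 0); column heights now [6 6 6 4 0 0], max=6
Drop 4: T rot1 at col 3 lands with bottom-row=4; cleared 0 line(s) (total 0); column heights now [6 6 6 7 6 0], max=7
Drop 5: I rot2 at col 0 lands with bottom-row=7; cleared 0 line(s) (total 0); column heights now [8 8 8 8 6 0], max=8
Test piece O rot0 at col 3 (width 2): heights before test = [8 8 8 8 6 0]; fits = False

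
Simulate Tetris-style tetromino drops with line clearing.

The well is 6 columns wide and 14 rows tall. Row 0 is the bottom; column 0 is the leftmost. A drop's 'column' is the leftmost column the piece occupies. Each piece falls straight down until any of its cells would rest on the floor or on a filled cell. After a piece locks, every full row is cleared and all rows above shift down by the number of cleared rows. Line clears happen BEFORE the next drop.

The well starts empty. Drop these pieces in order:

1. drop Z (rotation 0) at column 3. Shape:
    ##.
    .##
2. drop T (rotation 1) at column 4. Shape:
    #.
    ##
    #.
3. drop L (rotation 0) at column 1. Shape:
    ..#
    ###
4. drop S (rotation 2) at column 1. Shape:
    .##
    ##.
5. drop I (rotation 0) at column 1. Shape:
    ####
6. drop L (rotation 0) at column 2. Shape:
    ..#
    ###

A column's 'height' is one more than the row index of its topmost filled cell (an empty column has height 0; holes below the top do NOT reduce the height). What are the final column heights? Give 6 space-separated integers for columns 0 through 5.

Answer: 0 6 7 7 8 4

Derivation:
Drop 1: Z rot0 at col 3 lands with bottom-row=0; cleared 0 line(s) (total 0); column heights now [0 0 0 2 2 1], max=2
Drop 2: T rot1 at col 4 lands with bottom-row=2; cleared 0 line(s) (total 0); column heights now [0 0 0 2 5 4], max=5
Drop 3: L rot0 at col 1 lands with bottom-row=2; cleared 0 line(s) (total 0); column heights now [0 3 3 4 5 4], max=5
Drop 4: S rot2 at col 1 lands with bottom-row=3; cleared 0 line(s) (total 0); column heights now [0 4 5 5 5 4], max=5
Drop 5: I rot0 at col 1 lands with bottom-row=5; cleared 0 line(s) (total 0); column heights now [0 6 6 6 6 4], max=6
Drop 6: L rot0 at col 2 lands with bottom-row=6; cleared 0 line(s) (total 0); column heights now [0 6 7 7 8 4], max=8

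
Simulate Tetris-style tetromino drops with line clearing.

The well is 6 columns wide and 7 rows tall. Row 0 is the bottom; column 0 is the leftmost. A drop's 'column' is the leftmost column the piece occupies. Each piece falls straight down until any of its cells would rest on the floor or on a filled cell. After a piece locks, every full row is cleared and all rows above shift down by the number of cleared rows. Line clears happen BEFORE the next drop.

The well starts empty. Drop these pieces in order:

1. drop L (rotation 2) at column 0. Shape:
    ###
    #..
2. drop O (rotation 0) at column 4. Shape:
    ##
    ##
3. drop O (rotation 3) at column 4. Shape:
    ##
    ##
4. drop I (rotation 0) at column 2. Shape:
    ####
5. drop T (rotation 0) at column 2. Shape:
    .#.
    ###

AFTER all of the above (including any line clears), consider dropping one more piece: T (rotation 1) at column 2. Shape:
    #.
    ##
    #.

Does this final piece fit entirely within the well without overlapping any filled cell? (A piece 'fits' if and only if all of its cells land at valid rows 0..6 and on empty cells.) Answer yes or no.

Answer: no

Derivation:
Drop 1: L rot2 at col 0 lands with bottom-row=0; cleared 0 line(s) (total 0); column heights now [2 2 2 0 0 0], max=2
Drop 2: O rot0 at col 4 lands with bottom-row=0; cleared 0 line(s) (total 0); column heights now [2 2 2 0 2 2], max=2
Drop 3: O rot3 at col 4 lands with bottom-row=2; cleared 0 line(s) (total 0); column heights now [2 2 2 0 4 4], max=4
Drop 4: I rot0 at col 2 lands with bottom-row=4; cleared 0 line(s) (total 0); column heights now [2 2 5 5 5 5], max=5
Drop 5: T rot0 at col 2 lands with bottom-row=5; cleared 0 line(s) (total 0); column heights now [2 2 6 7 6 5], max=7
Test piece T rot1 at col 2 (width 2): heights before test = [2 2 6 7 6 5]; fits = False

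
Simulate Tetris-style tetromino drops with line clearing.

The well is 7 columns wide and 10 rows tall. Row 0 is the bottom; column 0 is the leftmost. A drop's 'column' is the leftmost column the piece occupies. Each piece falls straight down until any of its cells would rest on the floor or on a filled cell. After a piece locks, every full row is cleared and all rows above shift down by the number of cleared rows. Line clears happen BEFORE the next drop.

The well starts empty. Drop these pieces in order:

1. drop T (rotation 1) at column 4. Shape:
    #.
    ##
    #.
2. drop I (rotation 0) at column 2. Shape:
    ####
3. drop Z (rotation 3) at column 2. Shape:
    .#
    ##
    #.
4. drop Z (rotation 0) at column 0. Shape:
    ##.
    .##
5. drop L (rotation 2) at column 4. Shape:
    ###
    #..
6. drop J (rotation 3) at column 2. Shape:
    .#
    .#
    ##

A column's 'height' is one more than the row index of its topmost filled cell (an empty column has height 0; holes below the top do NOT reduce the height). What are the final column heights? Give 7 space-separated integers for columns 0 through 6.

Answer: 8 8 8 10 6 6 6

Derivation:
Drop 1: T rot1 at col 4 lands with bottom-row=0; cleared 0 line(s) (total 0); column heights now [0 0 0 0 3 2 0], max=3
Drop 2: I rot0 at col 2 lands with bottom-row=3; cleared 0 line(s) (total 0); column heights now [0 0 4 4 4 4 0], max=4
Drop 3: Z rot3 at col 2 lands with bottom-row=4; cleared 0 line(s) (total 0); column heights now [0 0 6 7 4 4 0], max=7
Drop 4: Z rot0 at col 0 lands with bottom-row=6; cleared 0 line(s) (total 0); column heights now [8 8 7 7 4 4 0], max=8
Drop 5: L rot2 at col 4 lands with bottom-row=4; cleared 0 line(s) (total 0); column heights now [8 8 7 7 6 6 6], max=8
Drop 6: J rot3 at col 2 lands with bottom-row=7; cleared 0 line(s) (total 0); column heights now [8 8 8 10 6 6 6], max=10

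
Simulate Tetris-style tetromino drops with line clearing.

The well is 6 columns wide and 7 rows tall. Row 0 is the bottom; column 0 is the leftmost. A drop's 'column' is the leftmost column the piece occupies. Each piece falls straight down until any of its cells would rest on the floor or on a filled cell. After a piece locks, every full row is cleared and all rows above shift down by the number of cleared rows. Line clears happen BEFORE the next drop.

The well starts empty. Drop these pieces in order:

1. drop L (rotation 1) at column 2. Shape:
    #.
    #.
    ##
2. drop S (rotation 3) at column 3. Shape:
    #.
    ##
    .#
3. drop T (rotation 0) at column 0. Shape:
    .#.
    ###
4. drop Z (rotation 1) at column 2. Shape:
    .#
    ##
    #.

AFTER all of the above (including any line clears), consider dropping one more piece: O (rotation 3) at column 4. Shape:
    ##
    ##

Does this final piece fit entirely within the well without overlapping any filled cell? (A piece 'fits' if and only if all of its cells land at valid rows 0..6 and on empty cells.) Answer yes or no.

Drop 1: L rot1 at col 2 lands with bottom-row=0; cleared 0 line(s) (total 0); column heights now [0 0 3 1 0 0], max=3
Drop 2: S rot3 at col 3 lands with bottom-row=0; cleared 0 line(s) (total 0); column heights now [0 0 3 3 2 0], max=3
Drop 3: T rot0 at col 0 lands with bottom-row=3; cleared 0 line(s) (total 0); column heights now [4 5 4 3 2 0], max=5
Drop 4: Z rot1 at col 2 lands with bottom-row=4; cleared 0 line(s) (total 0); column heights now [4 5 6 7 2 0], max=7
Test piece O rot3 at col 4 (width 2): heights before test = [4 5 6 7 2 0]; fits = True

Answer: yes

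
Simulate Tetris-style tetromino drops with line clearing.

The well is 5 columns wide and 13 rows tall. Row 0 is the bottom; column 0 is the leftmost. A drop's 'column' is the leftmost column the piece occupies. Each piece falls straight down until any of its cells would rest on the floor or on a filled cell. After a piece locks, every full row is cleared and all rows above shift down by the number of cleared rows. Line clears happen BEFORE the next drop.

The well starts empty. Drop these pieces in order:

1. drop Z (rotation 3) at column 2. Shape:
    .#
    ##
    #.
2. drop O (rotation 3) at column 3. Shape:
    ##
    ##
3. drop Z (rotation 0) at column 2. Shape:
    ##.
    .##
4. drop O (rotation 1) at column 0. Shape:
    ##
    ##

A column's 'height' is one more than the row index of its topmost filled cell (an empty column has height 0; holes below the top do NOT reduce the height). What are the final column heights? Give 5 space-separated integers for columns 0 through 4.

Drop 1: Z rot3 at col 2 lands with bottom-row=0; cleared 0 line(s) (total 0); column heights now [0 0 2 3 0], max=3
Drop 2: O rot3 at col 3 lands with bottom-row=3; cleared 0 line(s) (total 0); column heights now [0 0 2 5 5], max=5
Drop 3: Z rot0 at col 2 lands with bottom-row=5; cleared 0 line(s) (total 0); column heights now [0 0 7 7 6], max=7
Drop 4: O rot1 at col 0 lands with bottom-row=0; cleared 0 line(s) (total 0); column heights now [2 2 7 7 6], max=7

Answer: 2 2 7 7 6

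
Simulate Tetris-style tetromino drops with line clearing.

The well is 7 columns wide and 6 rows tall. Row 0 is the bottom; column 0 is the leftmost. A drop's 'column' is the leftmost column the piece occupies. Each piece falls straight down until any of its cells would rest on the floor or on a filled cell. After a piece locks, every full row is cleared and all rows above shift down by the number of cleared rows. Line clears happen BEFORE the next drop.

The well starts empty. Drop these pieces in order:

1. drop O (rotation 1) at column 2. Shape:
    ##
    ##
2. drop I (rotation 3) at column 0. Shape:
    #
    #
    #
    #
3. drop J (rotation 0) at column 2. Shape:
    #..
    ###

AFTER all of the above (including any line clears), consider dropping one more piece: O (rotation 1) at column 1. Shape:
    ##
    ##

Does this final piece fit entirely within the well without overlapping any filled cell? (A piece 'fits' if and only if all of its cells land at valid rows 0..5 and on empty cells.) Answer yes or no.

Answer: yes

Derivation:
Drop 1: O rot1 at col 2 lands with bottom-row=0; cleared 0 line(s) (total 0); column heights now [0 0 2 2 0 0 0], max=2
Drop 2: I rot3 at col 0 lands with bottom-row=0; cleared 0 line(s) (total 0); column heights now [4 0 2 2 0 0 0], max=4
Drop 3: J rot0 at col 2 lands with bottom-row=2; cleared 0 line(s) (total 0); column heights now [4 0 4 3 3 0 0], max=4
Test piece O rot1 at col 1 (width 2): heights before test = [4 0 4 3 3 0 0]; fits = True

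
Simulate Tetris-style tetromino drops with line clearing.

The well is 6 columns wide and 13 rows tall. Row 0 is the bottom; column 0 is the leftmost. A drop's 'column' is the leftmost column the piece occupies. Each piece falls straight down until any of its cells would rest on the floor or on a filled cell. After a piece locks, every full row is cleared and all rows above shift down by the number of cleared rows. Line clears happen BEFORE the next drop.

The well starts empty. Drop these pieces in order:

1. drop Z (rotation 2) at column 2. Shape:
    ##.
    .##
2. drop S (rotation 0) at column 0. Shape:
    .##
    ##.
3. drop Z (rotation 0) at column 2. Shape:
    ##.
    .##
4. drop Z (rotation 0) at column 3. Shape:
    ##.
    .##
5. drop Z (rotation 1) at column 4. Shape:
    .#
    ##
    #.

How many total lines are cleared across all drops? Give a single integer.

Answer: 0

Derivation:
Drop 1: Z rot2 at col 2 lands with bottom-row=0; cleared 0 line(s) (total 0); column heights now [0 0 2 2 1 0], max=2
Drop 2: S rot0 at col 0 lands with bottom-row=1; cleared 0 line(s) (total 0); column heights now [2 3 3 2 1 0], max=3
Drop 3: Z rot0 at col 2 lands with bottom-row=2; cleared 0 line(s) (total 0); column heights now [2 3 4 4 3 0], max=4
Drop 4: Z rot0 at col 3 lands with bottom-row=3; cleared 0 line(s) (total 0); column heights now [2 3 4 5 5 4], max=5
Drop 5: Z rot1 at col 4 lands with bottom-row=5; cleared 0 line(s) (total 0); column heights now [2 3 4 5 7 8], max=8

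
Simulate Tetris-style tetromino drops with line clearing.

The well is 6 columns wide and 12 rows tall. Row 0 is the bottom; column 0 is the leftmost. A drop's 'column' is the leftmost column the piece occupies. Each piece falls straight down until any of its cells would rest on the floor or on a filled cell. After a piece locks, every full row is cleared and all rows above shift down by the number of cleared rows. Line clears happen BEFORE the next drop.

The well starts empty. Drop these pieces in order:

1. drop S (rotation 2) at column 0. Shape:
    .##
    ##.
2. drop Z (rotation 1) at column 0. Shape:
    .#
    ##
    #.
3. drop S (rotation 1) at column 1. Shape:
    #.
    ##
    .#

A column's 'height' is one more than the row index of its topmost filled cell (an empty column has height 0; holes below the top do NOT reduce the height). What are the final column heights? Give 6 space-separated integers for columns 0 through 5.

Drop 1: S rot2 at col 0 lands with bottom-row=0; cleared 0 line(s) (total 0); column heights now [1 2 2 0 0 0], max=2
Drop 2: Z rot1 at col 0 lands with bottom-row=1; cleared 0 line(s) (total 0); column heights now [3 4 2 0 0 0], max=4
Drop 3: S rot1 at col 1 lands with bottom-row=3; cleared 0 line(s) (total 0); column heights now [3 6 5 0 0 0], max=6

Answer: 3 6 5 0 0 0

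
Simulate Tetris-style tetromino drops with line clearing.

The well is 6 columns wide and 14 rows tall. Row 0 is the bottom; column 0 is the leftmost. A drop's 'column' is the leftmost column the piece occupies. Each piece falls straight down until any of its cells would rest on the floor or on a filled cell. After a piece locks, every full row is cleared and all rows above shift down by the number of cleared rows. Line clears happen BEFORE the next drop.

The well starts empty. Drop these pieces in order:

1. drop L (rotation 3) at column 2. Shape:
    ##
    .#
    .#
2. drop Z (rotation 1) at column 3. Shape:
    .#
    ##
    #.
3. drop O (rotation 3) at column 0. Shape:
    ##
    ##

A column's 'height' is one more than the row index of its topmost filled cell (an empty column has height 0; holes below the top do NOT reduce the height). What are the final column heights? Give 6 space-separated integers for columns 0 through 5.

Answer: 2 2 3 5 6 0

Derivation:
Drop 1: L rot3 at col 2 lands with bottom-row=0; cleared 0 line(s) (total 0); column heights now [0 0 3 3 0 0], max=3
Drop 2: Z rot1 at col 3 lands with bottom-row=3; cleared 0 line(s) (total 0); column heights now [0 0 3 5 6 0], max=6
Drop 3: O rot3 at col 0 lands with bottom-row=0; cleared 0 line(s) (total 0); column heights now [2 2 3 5 6 0], max=6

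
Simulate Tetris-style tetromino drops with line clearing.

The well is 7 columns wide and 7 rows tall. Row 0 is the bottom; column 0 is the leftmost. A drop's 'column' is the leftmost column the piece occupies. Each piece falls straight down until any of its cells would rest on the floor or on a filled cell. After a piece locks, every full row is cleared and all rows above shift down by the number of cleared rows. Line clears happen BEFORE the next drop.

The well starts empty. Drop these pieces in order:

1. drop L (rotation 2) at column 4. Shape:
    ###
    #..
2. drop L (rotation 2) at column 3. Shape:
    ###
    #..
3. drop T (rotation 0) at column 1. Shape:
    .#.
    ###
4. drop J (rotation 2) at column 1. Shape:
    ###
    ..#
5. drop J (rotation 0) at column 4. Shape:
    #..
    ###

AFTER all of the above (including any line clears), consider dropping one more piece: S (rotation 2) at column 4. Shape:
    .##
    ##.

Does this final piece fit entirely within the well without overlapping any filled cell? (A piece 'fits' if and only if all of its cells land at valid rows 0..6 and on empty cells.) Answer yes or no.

Drop 1: L rot2 at col 4 lands with bottom-row=0; cleared 0 line(s) (total 0); column heights now [0 0 0 0 2 2 2], max=2
Drop 2: L rot2 at col 3 lands with bottom-row=1; cleared 0 line(s) (total 0); column heights now [0 0 0 3 3 3 2], max=3
Drop 3: T rot0 at col 1 lands with bottom-row=3; cleared 0 line(s) (total 0); column heights now [0 4 5 4 3 3 2], max=5
Drop 4: J rot2 at col 1 lands with bottom-row=4; cleared 0 line(s) (total 0); column heights now [0 6 6 6 3 3 2], max=6
Drop 5: J rot0 at col 4 lands with bottom-row=3; cleared 0 line(s) (total 0); column heights now [0 6 6 6 5 4 4], max=6
Test piece S rot2 at col 4 (width 3): heights before test = [0 6 6 6 5 4 4]; fits = True

Answer: yes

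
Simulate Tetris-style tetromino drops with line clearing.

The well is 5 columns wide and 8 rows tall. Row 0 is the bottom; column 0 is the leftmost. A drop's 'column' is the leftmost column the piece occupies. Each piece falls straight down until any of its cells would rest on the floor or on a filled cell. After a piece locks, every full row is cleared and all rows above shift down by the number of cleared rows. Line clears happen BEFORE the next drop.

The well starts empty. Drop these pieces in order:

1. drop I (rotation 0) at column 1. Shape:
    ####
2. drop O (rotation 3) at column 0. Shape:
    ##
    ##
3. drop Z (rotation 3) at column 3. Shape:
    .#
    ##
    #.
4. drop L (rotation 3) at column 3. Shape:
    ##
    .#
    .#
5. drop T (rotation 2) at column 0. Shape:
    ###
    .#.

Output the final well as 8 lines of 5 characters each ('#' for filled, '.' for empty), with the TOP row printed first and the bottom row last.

Answer: .....
...##
....#
###.#
.#..#
##.##
##.#.
.####

Derivation:
Drop 1: I rot0 at col 1 lands with bottom-row=0; cleared 0 line(s) (total 0); column heights now [0 1 1 1 1], max=1
Drop 2: O rot3 at col 0 lands with bottom-row=1; cleared 0 line(s) (total 0); column heights now [3 3 1 1 1], max=3
Drop 3: Z rot3 at col 3 lands with bottom-row=1; cleared 0 line(s) (total 0); column heights now [3 3 1 3 4], max=4
Drop 4: L rot3 at col 3 lands with bottom-row=4; cleared 0 line(s) (total 0); column heights now [3 3 1 7 7], max=7
Drop 5: T rot2 at col 0 lands with bottom-row=3; cleared 0 line(s) (total 0); column heights now [5 5 5 7 7], max=7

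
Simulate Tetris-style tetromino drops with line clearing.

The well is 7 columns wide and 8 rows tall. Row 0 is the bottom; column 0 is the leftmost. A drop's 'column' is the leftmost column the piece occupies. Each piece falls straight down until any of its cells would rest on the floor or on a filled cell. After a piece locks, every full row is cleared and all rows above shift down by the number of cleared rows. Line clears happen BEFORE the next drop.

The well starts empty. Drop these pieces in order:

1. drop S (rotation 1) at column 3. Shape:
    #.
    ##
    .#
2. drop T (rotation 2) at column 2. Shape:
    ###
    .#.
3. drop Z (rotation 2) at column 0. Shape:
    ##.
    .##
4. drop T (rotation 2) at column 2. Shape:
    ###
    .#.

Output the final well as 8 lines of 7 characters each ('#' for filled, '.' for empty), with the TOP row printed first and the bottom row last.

Answer: .......
#####..
.###...
..###..
...#...
...#...
...##..
....#..

Derivation:
Drop 1: S rot1 at col 3 lands with bottom-row=0; cleared 0 line(s) (total 0); column heights now [0 0 0 3 2 0 0], max=3
Drop 2: T rot2 at col 2 lands with bottom-row=3; cleared 0 line(s) (total 0); column heights now [0 0 5 5 5 0 0], max=5
Drop 3: Z rot2 at col 0 lands with bottom-row=5; cleared 0 line(s) (total 0); column heights now [7 7 6 5 5 0 0], max=7
Drop 4: T rot2 at col 2 lands with bottom-row=5; cleared 0 line(s) (total 0); column heights now [7 7 7 7 7 0 0], max=7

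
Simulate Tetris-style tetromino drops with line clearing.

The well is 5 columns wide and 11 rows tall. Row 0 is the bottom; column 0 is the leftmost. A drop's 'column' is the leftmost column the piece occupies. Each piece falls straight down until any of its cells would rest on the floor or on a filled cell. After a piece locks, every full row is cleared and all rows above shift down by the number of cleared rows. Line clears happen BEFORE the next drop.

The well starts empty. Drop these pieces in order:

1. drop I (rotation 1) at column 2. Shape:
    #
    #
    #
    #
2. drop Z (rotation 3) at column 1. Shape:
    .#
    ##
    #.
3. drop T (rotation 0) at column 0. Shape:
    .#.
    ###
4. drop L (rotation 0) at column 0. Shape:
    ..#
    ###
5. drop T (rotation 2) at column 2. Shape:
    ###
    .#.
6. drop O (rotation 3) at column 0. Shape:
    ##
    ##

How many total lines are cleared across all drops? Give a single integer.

Answer: 1

Derivation:
Drop 1: I rot1 at col 2 lands with bottom-row=0; cleared 0 line(s) (total 0); column heights now [0 0 4 0 0], max=4
Drop 2: Z rot3 at col 1 lands with bottom-row=3; cleared 0 line(s) (total 0); column heights now [0 5 6 0 0], max=6
Drop 3: T rot0 at col 0 lands with bottom-row=6; cleared 0 line(s) (total 0); column heights now [7 8 7 0 0], max=8
Drop 4: L rot0 at col 0 lands with bottom-row=8; cleared 0 line(s) (total 0); column heights now [9 9 10 0 0], max=10
Drop 5: T rot2 at col 2 lands with bottom-row=9; cleared 0 line(s) (total 0); column heights now [9 9 11 11 11], max=11
Drop 6: O rot3 at col 0 lands with bottom-row=9; cleared 1 line(s) (total 1); column heights now [10 10 10 10 0], max=10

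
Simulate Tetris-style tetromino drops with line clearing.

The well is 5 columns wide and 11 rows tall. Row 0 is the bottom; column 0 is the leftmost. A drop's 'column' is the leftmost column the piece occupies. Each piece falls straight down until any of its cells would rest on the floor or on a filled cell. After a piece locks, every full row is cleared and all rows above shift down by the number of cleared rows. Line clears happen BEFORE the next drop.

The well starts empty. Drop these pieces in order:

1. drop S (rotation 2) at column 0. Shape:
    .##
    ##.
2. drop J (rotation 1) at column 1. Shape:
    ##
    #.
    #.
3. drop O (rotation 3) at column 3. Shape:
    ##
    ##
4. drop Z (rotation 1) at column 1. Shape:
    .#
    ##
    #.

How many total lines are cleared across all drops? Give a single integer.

Drop 1: S rot2 at col 0 lands with bottom-row=0; cleared 0 line(s) (total 0); column heights now [1 2 2 0 0], max=2
Drop 2: J rot1 at col 1 lands with bottom-row=2; cleared 0 line(s) (total 0); column heights now [1 5 5 0 0], max=5
Drop 3: O rot3 at col 3 lands with bottom-row=0; cleared 0 line(s) (total 0); column heights now [1 5 5 2 2], max=5
Drop 4: Z rot1 at col 1 lands with bottom-row=5; cleared 0 line(s) (total 0); column heights now [1 7 8 2 2], max=8

Answer: 0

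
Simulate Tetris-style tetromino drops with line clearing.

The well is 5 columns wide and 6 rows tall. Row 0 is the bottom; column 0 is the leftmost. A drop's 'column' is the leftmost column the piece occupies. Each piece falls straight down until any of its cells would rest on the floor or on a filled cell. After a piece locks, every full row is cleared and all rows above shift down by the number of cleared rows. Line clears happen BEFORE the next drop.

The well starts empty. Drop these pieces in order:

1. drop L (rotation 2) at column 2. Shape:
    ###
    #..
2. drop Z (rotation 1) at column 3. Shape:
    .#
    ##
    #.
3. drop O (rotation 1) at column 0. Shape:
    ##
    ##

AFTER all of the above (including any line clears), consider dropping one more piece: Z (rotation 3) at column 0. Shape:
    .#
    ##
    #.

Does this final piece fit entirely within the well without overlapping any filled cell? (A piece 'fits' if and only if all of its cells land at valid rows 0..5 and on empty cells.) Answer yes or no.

Answer: yes

Derivation:
Drop 1: L rot2 at col 2 lands with bottom-row=0; cleared 0 line(s) (total 0); column heights now [0 0 2 2 2], max=2
Drop 2: Z rot1 at col 3 lands with bottom-row=2; cleared 0 line(s) (total 0); column heights now [0 0 2 4 5], max=5
Drop 3: O rot1 at col 0 lands with bottom-row=0; cleared 1 line(s) (total 1); column heights now [1 1 1 3 4], max=4
Test piece Z rot3 at col 0 (width 2): heights before test = [1 1 1 3 4]; fits = True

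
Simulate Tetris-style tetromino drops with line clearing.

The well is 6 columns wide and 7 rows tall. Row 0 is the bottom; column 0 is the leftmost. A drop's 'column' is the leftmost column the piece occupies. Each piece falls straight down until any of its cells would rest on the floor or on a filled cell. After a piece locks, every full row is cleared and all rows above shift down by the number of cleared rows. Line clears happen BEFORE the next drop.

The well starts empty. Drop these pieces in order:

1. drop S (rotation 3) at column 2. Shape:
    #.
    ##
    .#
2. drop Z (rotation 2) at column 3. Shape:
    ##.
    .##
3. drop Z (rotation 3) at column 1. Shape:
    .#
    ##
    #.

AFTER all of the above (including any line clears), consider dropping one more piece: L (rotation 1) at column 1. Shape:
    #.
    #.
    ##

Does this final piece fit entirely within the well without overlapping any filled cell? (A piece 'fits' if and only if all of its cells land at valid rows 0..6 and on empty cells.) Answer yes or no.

Drop 1: S rot3 at col 2 lands with bottom-row=0; cleared 0 line(s) (total 0); column heights now [0 0 3 2 0 0], max=3
Drop 2: Z rot2 at col 3 lands with bottom-row=1; cleared 0 line(s) (total 0); column heights now [0 0 3 3 3 2], max=3
Drop 3: Z rot3 at col 1 lands with bottom-row=2; cleared 0 line(s) (total 0); column heights now [0 4 5 3 3 2], max=5
Test piece L rot1 at col 1 (width 2): heights before test = [0 4 5 3 3 2]; fits = False

Answer: no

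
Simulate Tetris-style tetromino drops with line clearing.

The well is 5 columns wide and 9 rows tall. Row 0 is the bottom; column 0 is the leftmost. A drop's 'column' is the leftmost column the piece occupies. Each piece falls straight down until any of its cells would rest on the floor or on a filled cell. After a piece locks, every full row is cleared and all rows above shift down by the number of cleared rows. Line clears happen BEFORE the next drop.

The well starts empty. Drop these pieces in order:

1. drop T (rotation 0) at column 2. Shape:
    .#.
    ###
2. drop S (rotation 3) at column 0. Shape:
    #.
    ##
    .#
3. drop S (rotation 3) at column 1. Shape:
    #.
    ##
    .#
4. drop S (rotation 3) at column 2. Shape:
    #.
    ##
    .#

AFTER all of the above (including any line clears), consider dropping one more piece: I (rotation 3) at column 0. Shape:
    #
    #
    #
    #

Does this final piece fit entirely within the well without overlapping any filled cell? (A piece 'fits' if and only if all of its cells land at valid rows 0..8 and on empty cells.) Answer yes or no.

Answer: yes

Derivation:
Drop 1: T rot0 at col 2 lands with bottom-row=0; cleared 0 line(s) (total 0); column heights now [0 0 1 2 1], max=2
Drop 2: S rot3 at col 0 lands with bottom-row=0; cleared 0 line(s) (total 0); column heights now [3 2 1 2 1], max=3
Drop 3: S rot3 at col 1 lands with bottom-row=1; cleared 0 line(s) (total 0); column heights now [3 4 3 2 1], max=4
Drop 4: S rot3 at col 2 lands with bottom-row=2; cleared 0 line(s) (total 0); column heights now [3 4 5 4 1], max=5
Test piece I rot3 at col 0 (width 1): heights before test = [3 4 5 4 1]; fits = True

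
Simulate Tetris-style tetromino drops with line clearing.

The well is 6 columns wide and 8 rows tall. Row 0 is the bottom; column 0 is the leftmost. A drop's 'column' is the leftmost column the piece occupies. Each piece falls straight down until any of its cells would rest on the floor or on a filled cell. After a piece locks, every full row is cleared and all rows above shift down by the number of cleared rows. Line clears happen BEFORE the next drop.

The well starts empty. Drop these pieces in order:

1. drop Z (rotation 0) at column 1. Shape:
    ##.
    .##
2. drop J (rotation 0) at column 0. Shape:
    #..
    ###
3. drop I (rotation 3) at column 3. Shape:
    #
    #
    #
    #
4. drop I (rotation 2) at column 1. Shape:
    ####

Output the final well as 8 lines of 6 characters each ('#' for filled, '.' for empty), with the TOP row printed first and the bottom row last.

Answer: ......
......
.####.
...#..
#..#..
####..
.###..
..##..

Derivation:
Drop 1: Z rot0 at col 1 lands with bottom-row=0; cleared 0 line(s) (total 0); column heights now [0 2 2 1 0 0], max=2
Drop 2: J rot0 at col 0 lands with bottom-row=2; cleared 0 line(s) (total 0); column heights now [4 3 3 1 0 0], max=4
Drop 3: I rot3 at col 3 lands with bottom-row=1; cleared 0 line(s) (total 0); column heights now [4 3 3 5 0 0], max=5
Drop 4: I rot2 at col 1 lands with bottom-row=5; cleared 0 line(s) (total 0); column heights now [4 6 6 6 6 0], max=6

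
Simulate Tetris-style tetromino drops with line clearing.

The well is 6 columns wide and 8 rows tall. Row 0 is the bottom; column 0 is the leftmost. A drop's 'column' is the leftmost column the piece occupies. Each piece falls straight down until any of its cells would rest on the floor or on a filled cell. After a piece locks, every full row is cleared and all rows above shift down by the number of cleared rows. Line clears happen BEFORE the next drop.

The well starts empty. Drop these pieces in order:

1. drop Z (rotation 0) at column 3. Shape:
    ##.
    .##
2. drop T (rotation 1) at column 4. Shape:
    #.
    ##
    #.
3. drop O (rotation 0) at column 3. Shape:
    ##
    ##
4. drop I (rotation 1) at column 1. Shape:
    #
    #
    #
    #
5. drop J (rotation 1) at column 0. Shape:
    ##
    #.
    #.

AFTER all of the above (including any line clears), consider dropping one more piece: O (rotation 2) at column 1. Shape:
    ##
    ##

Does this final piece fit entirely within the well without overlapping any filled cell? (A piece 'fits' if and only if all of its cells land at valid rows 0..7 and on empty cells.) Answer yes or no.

Answer: yes

Derivation:
Drop 1: Z rot0 at col 3 lands with bottom-row=0; cleared 0 line(s) (total 0); column heights now [0 0 0 2 2 1], max=2
Drop 2: T rot1 at col 4 lands with bottom-row=2; cleared 0 line(s) (total 0); column heights now [0 0 0 2 5 4], max=5
Drop 3: O rot0 at col 3 lands with bottom-row=5; cleared 0 line(s) (total 0); column heights now [0 0 0 7 7 4], max=7
Drop 4: I rot1 at col 1 lands with bottom-row=0; cleared 0 line(s) (total 0); column heights now [0 4 0 7 7 4], max=7
Drop 5: J rot1 at col 0 lands with bottom-row=2; cleared 0 line(s) (total 0); column heights now [5 5 0 7 7 4], max=7
Test piece O rot2 at col 1 (width 2): heights before test = [5 5 0 7 7 4]; fits = True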